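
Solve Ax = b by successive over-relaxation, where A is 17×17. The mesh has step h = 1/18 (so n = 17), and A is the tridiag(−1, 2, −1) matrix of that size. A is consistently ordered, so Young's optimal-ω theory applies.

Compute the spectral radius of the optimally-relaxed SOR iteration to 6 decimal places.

ρ_J = max_k |cos(kπ/18)| = cos(π/18) = 0.984808
root = sin(π/18) = 0.1736482  (since 1−cos² = sin²).
ω* = 2/(1+0.1736482) = 1.704088
ρ_SOR = ω* − 1 = 1.704088 − 1 = 0.704088.

ρ_SOR = 0.704088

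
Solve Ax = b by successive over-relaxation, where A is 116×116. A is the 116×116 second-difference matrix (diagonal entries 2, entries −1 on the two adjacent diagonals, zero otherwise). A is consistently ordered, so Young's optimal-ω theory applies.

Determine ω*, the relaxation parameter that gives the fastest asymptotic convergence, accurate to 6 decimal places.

ω* = 1.947708

½·tridiag(1,0,1) at n=116: λ_k = cos(kπ/117); max |λ| at k=1 ⇒ ρ_J = cos(π/117) ≈ 0.999640.
√(1−ρ_J²) = |sin(π/117)| = 0.0268480
ω* = 2/(1+0.0268480) = 1.947708
ρ(B_{ω*}) = ω*−1 = 0.947708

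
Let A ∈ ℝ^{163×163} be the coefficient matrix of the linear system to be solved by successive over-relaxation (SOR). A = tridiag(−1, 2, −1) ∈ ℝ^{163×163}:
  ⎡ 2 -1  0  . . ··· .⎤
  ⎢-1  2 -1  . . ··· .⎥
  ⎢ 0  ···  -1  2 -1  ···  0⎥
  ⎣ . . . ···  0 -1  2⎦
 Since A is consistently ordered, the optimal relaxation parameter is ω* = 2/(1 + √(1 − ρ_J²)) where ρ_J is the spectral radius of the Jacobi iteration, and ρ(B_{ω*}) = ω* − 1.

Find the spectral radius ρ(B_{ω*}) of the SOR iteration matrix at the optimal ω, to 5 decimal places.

n=163: λ(B_J) = 1 − λ(A)/2 = cos(kπ/164); k=1 gives ρ_J = 0.99982.
1 − cos²(π/164) = sin²(π/164) ⇒ √(1−ρ_J²) = sin(π/164) = 0.019155.
Then 2/(1+√(1−ρ_J²)) = 2/(1+0.019155); ω* = 2/1.019155 = 1.96241.
ρ_SOR = ω* − 1 ≈ 0.96241.

ρ_SOR = 0.96241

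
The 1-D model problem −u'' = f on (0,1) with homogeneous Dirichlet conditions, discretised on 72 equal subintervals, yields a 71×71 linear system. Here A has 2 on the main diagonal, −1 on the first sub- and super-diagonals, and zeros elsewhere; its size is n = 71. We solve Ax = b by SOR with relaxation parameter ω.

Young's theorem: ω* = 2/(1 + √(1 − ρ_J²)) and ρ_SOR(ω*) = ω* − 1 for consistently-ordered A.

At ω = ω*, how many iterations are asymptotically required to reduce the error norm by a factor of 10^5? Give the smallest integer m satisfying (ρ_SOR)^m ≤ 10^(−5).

m = 132

½·tridiag(1,0,1) at n=71: λ_k = cos(kπ/72); max |λ| at k=1 ⇒ ρ_J = cos(π/72) ≈ 0.9990482.
root = sin(π/72) = 0.0436194  (since 1−cos² = sin²).
ω* = 2/(1 + 0.0436194) = 2/1.0436194 = 1.9164075.
At ω = 1.9164075 every |λ(B_ω)| = ω−1, so ρ_SOR = 0.9164075.
m ≥ 5·ln10 / (−ln 0.9164075) = 131.886; smallest integer m = 132.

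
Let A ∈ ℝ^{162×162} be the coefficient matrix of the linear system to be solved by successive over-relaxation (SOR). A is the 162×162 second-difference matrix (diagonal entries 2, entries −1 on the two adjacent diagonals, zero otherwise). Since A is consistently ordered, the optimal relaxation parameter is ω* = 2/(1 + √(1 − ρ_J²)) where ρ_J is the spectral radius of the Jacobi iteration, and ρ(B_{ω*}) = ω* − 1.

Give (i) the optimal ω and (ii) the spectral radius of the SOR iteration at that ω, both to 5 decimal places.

[ρ_J] n=162: ρ(B_J) = cos(π/(n+1)) = cos(π/163) = 0.99981.
root = sin(π/163) = 0.019272  (since 1−cos² = sin²).
So ω* = 2/1.019272 = 1.96218 (Young).
and ρ(B_{ω*}) = 1.96218 − 1 = 0.96218.

ω* = 1.96218, ρ_SOR = 0.96218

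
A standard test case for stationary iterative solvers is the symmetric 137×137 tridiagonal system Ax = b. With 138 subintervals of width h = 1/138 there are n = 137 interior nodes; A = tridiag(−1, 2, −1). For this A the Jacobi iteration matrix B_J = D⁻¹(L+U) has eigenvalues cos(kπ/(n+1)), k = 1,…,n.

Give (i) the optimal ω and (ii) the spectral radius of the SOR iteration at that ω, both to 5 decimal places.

n=137: λ(B_J) = 1 − λ(A)/2 = cos(kπ/138); k=1 gives ρ_J = 0.99974.
√(1 − cos²(π/138)) = sin(π/138) ≈ 0.022763.
ω* = 2/(1+0.022763) = 1.95549
ρ(B_{ω*}) = ω*−1 = 0.95549

ω* = 1.95549, ρ_SOR = 0.95549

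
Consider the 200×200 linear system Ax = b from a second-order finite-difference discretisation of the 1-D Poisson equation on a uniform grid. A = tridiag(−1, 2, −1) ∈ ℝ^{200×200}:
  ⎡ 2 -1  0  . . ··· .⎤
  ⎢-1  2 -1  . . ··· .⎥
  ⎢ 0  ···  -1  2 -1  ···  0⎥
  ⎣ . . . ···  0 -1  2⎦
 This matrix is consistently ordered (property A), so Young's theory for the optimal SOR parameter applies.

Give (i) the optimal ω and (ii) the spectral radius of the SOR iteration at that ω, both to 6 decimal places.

With n=200, ρ(Jacobi) = cos(π/201) = 0.999878.
1 − cos²(π/201) = sin²(π/201) ⇒ √(1−ρ_J²) = sin(π/201) = 0.0156292.
Then 2/(1+√(1−ρ_J²)) = 2/(1+0.0156292); ω* = 2/1.0156292 = 1.969223.
At ω = 1.969223 every |λ(B_ω)| = ω−1, so ρ_SOR = 0.969223.

ω* = 1.969223, ρ_SOR = 0.969223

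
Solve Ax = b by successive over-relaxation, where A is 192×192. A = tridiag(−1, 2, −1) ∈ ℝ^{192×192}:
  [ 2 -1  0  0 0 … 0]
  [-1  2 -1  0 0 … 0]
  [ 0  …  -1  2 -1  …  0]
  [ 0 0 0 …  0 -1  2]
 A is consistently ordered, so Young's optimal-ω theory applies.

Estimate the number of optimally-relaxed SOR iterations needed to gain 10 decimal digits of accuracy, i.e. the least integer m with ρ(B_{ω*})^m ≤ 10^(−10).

m = 708

n=192: λ(B_J) = 1 − λ(A)/2 = cos(kπ/193); k=1 gives ρ_J = 0.9998675.
1 − cos²(π/193) = sin²(π/193) ⇒ √(1−ρ_J²) = sin(π/193) = 0.0162770.
ω* = 2/(1 + 0.0162770) = 2/1.0162770 = 1.9679674.
ρ(B_{ω*}) = ω*−1 = 0.9679674
For 10 digits: m = 10·ln10 / (−ln 0.9679674) = 23.0259/0.0325569 = 707.251; round up → m = 708.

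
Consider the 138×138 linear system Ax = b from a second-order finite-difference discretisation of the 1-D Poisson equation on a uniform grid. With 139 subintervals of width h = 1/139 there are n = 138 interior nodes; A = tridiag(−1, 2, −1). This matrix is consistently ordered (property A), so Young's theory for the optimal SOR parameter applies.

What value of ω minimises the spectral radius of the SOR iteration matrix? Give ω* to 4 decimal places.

ρ_J = max_k |cos(kπ/139)| = cos(π/139) = 0.9997
√(1 − cos²(π/139)) = sin(π/139) ≈ 0.02260.
ω* = 2 / (1 + 0.02260) = 2 / 1.02260 ≈ 1.9558.
ρ(B_{ω*}) = ω*−1 = 0.9558

ω* = 1.9558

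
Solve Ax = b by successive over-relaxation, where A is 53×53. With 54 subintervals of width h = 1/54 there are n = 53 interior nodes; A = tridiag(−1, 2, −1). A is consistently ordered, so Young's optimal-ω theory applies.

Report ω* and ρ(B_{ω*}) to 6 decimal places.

ω* = 1.890100, ρ_SOR = 0.890100

n=53: λ(B_J) = 1 − λ(A)/2 = cos(kπ/54); k=1 gives ρ_J = 0.998308.
1 − cos²(π/54) = sin²(π/54) ⇒ √(1−ρ_J²) = sin(π/54) = 0.0581448.
Then 2/(1+√(1−ρ_J²)) = 2/(1+0.0581448); ω* = 2/1.0581448 = 1.890100.
ρ_SOR = ω* − 1 ≈ 0.890100.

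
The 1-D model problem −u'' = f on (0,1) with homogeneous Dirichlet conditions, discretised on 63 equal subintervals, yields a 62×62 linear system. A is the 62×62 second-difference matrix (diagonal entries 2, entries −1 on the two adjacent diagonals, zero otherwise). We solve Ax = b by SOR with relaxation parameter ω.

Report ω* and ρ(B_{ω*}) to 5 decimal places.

[ρ_J] n=62: ρ(B_J) = cos(π/(n+1)) = cos(π/63) = 0.99876.
√(1−ρ_J²) simplifies to sin(π/63) = 0.049846.
So ω* = 2/1.049846 = 1.90504 (Young).
ρ(B_{ω*}) = ω*−1 = 0.90504

ω* = 1.90504, ρ_SOR = 0.90504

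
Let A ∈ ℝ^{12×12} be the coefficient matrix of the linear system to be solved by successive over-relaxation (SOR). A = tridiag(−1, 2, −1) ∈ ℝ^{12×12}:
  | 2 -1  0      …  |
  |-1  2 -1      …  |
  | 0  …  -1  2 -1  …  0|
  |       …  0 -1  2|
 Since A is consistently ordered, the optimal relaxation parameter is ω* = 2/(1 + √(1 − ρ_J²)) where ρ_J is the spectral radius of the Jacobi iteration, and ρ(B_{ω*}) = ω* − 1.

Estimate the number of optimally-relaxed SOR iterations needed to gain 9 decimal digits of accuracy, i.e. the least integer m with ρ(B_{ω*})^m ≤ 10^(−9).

With n=12, ρ(Jacobi) = cos(π/13) = 0.9709418.
√(1−ρ_J²) = |sin(π/13)| = 0.2393157
ω* = 2/(1 + 0.2393157) = 2/1.2393157 = 1.6137938.
ρ_SOR = ω* − 1 = 1.6137938 − 1 = 0.6137938.
Need (0.6137938)^m ≤ 10^(−9): m ≥ 9·ln10/|ln 0.6137938| = 20.7233/0.488096 = 42.457 ⇒ m = 43.

m = 43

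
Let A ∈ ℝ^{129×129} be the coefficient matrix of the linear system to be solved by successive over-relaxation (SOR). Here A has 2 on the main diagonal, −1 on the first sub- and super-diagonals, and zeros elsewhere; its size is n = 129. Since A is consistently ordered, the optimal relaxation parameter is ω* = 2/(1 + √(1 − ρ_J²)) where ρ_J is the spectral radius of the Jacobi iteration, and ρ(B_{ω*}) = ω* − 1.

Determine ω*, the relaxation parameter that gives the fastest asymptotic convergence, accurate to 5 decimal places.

ω* = 1.95281

ρ_J = max_k |cos(kπ/130)| = cos(π/130) = 0.99971
1 − cos²(π/130) = sin²(π/130) ⇒ √(1−ρ_J²) = sin(π/130) = 0.024164.
Then 2/(1+√(1−ρ_J²)) = 2/(1+0.024164); ω* = 2/1.024164 = 1.95281.
ρ(B_{ω*}) = ω*−1 = 0.95281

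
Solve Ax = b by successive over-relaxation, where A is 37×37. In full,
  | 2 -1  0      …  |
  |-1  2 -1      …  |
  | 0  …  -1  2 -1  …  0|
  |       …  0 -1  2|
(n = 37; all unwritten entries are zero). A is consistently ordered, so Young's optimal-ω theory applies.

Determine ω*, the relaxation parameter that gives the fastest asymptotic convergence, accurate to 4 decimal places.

spectrum of D⁻¹(L+U) = {cos(kπ/38) : 1≤k≤37}; ρ_J = cos(π/38) = 0.9966.
root = sin(π/38) = 0.08258  (since 1−cos² = sin²).
Then 2/(1+√(1−ρ_J²)) = 2/(1+0.08258); ω* = 2/1.08258 = 1.8474.
and ρ(B_{ω*}) = 1.8474 − 1 = 0.8474.

ω* = 1.8474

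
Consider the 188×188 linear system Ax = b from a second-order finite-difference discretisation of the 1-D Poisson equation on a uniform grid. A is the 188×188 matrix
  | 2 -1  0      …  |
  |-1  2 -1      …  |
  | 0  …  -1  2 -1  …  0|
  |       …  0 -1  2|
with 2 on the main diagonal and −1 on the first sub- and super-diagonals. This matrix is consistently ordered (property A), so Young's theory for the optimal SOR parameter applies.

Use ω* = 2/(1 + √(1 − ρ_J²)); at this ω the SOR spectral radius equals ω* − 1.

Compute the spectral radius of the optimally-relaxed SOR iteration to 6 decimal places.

ρ_SOR = 0.967301

n=188: λ(B_J) = 1 − λ(A)/2 = cos(kπ/189); k=1 gives ρ_J = 0.999862.
√(1 − cos²(π/189)) = sin(π/189) ≈ 0.0166214.
ω* = 2/(1 + 0.0166214) = 2/1.0166214 = 1.967301.
At ω = 1.967301 every |λ(B_ω)| = ω−1, so ρ_SOR = 0.967301.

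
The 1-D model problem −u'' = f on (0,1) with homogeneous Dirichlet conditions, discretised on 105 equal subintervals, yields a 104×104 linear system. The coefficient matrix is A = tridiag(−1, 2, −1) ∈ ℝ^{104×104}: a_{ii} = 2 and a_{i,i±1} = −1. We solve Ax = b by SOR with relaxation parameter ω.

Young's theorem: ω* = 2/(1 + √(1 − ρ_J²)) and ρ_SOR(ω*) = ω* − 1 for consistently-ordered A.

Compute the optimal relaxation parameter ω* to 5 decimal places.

[ρ_J] n=104: ρ(B_J) = cos(π/(n+1)) = cos(π/105) = 0.99955.
√(1−ρ_J²) simplifies to sin(π/105) = 0.029915.
[ω*] 2 ÷ (1 + 0.029915) = 2 ÷ 1.029915 = 1.94191.
At ω = 1.94191 every |λ(B_ω)| = ω−1, so ρ_SOR = 0.94191.

ω* = 1.94191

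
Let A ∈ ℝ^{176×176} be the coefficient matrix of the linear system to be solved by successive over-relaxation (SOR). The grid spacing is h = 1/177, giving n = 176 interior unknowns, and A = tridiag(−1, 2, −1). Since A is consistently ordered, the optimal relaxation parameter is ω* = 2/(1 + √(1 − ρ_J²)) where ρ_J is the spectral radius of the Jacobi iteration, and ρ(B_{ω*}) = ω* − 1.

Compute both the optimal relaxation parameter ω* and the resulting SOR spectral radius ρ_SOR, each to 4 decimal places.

ω* = 1.9651, ρ_SOR = 0.9651

n=176: λ(B_J) = 1 − λ(A)/2 = cos(kπ/177); k=1 gives ρ_J = 0.9998.
√(1 − cos²(π/177)) = sin(π/177) ≈ 0.01775.
Young: ω* = 2/(1+√(1−ρ_J²)) = 2/(1+0.01775) = 2/1.01775 = 1.9651.
and ρ(B_{ω*}) = 1.9651 − 1 = 0.9651.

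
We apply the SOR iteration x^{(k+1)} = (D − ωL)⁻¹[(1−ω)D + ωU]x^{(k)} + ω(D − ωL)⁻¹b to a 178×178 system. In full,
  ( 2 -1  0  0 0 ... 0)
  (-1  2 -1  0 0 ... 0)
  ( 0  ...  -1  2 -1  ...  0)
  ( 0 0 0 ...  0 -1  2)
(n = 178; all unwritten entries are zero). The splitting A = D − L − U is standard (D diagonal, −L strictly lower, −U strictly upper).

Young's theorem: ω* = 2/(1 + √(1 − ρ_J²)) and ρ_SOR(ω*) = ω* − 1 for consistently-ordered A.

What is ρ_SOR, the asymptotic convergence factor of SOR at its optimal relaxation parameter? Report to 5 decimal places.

n=178: λ(B_J) = 1 − λ(A)/2 = cos(kπ/179); k=1 gives ρ_J = 0.99985.
1 − cos²(π/179) = sin²(π/179) ⇒ √(1−ρ_J²) = sin(π/179) = 0.017550.
ω* = 2/(1 + 0.017550) = 2/1.017550 = 1.96551.
At ω = 1.96551 every |λ(B_ω)| = ω−1, so ρ_SOR = 0.96551.

ρ_SOR = 0.96551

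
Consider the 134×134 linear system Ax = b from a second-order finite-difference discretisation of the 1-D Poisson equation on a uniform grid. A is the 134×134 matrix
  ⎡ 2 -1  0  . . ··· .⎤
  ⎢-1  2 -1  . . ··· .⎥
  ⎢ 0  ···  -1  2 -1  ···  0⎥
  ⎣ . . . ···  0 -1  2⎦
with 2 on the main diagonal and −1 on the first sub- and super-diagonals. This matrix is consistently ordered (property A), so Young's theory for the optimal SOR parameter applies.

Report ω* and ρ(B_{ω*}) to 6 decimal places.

ω* = 1.954520, ρ_SOR = 0.954520

ρ_J = max_k |cos(kπ/135)| = cos(π/135) = 0.999729
√(1 − cos²(π/135)) = sin(π/135) ≈ 0.0232690.
So ω* = 2/1.0232690 = 1.954520 (Young).
[ρ_SOR] ω* − 1 = 0.954520.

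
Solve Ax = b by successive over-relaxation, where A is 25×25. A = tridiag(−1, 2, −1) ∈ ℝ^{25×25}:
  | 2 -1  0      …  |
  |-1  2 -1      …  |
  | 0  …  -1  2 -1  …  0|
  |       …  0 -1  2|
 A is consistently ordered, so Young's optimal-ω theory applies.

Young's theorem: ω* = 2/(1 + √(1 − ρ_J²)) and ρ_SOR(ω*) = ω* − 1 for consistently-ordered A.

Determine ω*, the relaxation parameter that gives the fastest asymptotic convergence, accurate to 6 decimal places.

spectrum of D⁻¹(L+U) = {cos(kπ/26) : 1≤k≤25}; ρ_J = cos(π/26) = 0.992709.
√(1−ρ_J²) = |sin(π/26)| = 0.1205367
ω* = 2/(1+0.1205367) = 1.784859
ρ_SOR = ω* − 1 = 1.784859 − 1 = 0.784859.

ω* = 1.784859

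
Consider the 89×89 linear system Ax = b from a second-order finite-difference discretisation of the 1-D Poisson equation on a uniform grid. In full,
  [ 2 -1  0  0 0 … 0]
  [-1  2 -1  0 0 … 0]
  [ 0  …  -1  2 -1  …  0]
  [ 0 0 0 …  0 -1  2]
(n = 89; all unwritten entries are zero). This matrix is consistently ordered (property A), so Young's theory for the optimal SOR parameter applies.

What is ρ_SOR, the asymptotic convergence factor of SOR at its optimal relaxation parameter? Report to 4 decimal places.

ρ_J = max_k |cos(kπ/90)| = cos(π/90) = 0.9994
1 − cos²(π/90) = sin²(π/90) ⇒ √(1−ρ_J²) = sin(π/90) = 0.03490.
ω* = 2/(1+0.03490) = 1.9326
Hence ρ(B_{ω*}) = 1.9326 − 1 = 0.9326.

ρ_SOR = 0.9326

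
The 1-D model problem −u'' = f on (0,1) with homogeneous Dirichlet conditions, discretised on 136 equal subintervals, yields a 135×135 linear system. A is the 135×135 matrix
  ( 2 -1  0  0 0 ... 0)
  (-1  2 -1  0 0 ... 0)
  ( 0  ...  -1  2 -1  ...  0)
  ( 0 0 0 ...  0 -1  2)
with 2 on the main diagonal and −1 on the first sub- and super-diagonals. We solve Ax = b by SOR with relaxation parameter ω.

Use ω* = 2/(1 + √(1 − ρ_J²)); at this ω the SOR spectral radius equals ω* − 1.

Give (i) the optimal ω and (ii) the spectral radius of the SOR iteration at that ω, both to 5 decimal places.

[ρ_J] n=135: ρ(B_J) = cos(π/(n+1)) = cos(π/136) = 0.99973.
√(1−ρ_J²) = |sin(π/136)| = 0.023098
ω* = 2 / (1 + 0.023098) = 2 / 1.023098 ≈ 1.95485.
ρ(B_{ω*}) = ω*−1 = 0.95485

ω* = 1.95485, ρ_SOR = 0.95485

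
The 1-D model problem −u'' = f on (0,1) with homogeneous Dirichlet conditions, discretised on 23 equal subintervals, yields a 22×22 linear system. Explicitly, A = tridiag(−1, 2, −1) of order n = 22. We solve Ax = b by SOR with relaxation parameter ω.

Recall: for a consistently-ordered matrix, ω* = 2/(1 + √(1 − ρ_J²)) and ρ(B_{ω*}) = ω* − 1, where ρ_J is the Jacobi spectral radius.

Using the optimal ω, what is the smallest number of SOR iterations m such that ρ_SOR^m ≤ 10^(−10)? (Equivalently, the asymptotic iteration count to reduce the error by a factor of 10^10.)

[ρ_J] n=22: ρ(B_J) = cos(π/(n+1)) = cos(π/23) = 0.9906859.
√(1−ρ_J²) = |sin(π/23)| = 0.1361666
ω* = 2/(1+0.1361666) = 1.7603052
Hence ρ(B_{ω*}) = 1.7603052 − 1 = 0.7603052.
10·ln10 = 23.0259; −ln(0.7603052) = 0.274035; m = ⌈23.0259/0.274035⌉ = ⌈84.025⌉ = 85.

m = 85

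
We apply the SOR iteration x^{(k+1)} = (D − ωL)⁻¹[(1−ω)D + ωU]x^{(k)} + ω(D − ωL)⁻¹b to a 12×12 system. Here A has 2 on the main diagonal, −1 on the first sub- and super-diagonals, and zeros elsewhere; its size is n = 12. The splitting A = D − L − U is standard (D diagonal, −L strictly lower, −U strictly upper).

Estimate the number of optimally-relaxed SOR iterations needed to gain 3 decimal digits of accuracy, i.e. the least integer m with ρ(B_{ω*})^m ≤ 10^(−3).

m = 15

B_J for the 12×12 system has eigenvalues cos(kπ/13); ρ_J = cos(π/13) = 0.9709418.
√(1 − cos²(π/13)) = sin(π/13) ≈ 0.2393157.
ω* = 2/(1+0.2393157) = 1.6137938
Hence ρ(B_{ω*}) = 1.6137938 − 1 = 0.6137938.
m ≥ 3·ln10 / (−ln 0.6137938) = 14.152; smallest integer m = 15.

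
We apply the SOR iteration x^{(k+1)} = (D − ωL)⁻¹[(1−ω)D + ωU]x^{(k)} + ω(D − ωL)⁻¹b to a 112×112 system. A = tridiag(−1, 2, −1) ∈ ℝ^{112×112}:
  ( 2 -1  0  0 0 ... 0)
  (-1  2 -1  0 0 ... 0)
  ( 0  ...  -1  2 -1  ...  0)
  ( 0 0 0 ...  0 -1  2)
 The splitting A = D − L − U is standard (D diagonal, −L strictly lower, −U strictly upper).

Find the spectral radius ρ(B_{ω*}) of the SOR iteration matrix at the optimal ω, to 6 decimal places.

ρ_SOR = 0.945907

½·tridiag(1,0,1) at n=112: λ_k = cos(kπ/113); max |λ| at k=1 ⇒ ρ_J = cos(π/113) ≈ 0.999614.
1 − cos²(π/113) = sin²(π/113) ⇒ √(1−ρ_J²) = sin(π/113) = 0.0277981.
Young: ω* = 2/(1+√(1−ρ_J²)) = 2/(1+0.0277981) = 2/1.0277981 = 1.945907.
ρ(B_{ω*}) = ω*−1 = 0.945907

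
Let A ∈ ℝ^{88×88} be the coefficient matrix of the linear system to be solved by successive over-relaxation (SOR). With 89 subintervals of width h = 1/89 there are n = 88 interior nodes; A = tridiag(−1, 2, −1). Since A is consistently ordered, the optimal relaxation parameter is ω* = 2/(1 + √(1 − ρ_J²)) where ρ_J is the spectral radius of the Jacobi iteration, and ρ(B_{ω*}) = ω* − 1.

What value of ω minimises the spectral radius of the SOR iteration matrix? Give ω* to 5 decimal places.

ω* = 1.93182

ρ_J = max_k |cos(kπ/89)| = cos(π/89) = 0.99938
√(1−ρ_J²) simplifies to sin(π/89) = 0.035291.
ω* = 2/(1 + 0.035291) = 2/1.035291 = 1.93182.
Hence ρ(B_{ω*}) = 1.93182 − 1 = 0.93182.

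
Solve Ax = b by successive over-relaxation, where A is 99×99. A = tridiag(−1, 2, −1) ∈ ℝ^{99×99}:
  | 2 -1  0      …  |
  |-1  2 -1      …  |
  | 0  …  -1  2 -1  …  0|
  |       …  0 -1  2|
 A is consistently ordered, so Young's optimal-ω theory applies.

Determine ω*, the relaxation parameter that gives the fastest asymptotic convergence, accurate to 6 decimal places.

ω* = 1.939092

n=99: λ(B_J) = 1 − λ(A)/2 = cos(kπ/100); k=1 gives ρ_J = 0.999507.
1 − cos²(π/100) = sin²(π/100) ⇒ √(1−ρ_J²) = sin(π/100) = 0.0314108.
Then 2/(1+√(1−ρ_J²)) = 2/(1+0.0314108); ω* = 2/1.0314108 = 1.939092.
ρ_SOR = ω* − 1 = 1.939092 − 1 = 0.939092.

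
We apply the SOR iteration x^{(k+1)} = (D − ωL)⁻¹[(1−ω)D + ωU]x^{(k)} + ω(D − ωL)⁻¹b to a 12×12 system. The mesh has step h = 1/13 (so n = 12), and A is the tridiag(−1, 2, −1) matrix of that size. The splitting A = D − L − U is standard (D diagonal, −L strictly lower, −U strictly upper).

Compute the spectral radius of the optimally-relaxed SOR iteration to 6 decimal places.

½·tridiag(1,0,1) at n=12: λ_k = cos(kπ/13); max |λ| at k=1 ⇒ ρ_J = cos(π/13) ≈ 0.970942.
√(1−ρ_J²) = |sin(π/13)| = 0.2393157
Then 2/(1+√(1−ρ_J²)) = 2/(1+0.2393157); ω* = 2/1.2393157 = 1.613794.
At ω = 1.613794 every |λ(B_ω)| = ω−1, so ρ_SOR = 0.613794.

ρ_SOR = 0.613794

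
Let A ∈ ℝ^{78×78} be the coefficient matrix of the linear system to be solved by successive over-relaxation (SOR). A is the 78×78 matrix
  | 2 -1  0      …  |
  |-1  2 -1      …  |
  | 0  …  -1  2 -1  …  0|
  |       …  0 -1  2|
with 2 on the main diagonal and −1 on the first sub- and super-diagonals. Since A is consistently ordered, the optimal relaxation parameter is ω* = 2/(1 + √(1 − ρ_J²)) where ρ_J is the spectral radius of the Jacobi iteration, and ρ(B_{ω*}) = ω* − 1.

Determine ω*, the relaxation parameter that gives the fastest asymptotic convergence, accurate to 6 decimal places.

B_J for the 78×78 system has eigenvalues cos(kπ/79); ρ_J = cos(π/79) = 0.999209.
√(1 − cos²(π/79)) = sin(π/79) ≈ 0.0397565.
ω* = 2/(1+0.0397565) = 1.923527
ρ_SOR = ω* − 1 ≈ 0.923527.

ω* = 1.923527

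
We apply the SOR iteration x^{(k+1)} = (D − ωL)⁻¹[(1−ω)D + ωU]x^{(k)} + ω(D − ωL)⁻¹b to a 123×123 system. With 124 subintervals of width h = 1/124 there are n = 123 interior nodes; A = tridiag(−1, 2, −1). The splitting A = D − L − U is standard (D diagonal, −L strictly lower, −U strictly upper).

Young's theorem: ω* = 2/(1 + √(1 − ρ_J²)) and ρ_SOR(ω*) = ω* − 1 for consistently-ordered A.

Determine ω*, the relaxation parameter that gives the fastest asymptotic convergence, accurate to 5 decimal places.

ρ_J = max_k |cos(kπ/124)| = cos(π/124) = 0.99968
√(1−ρ_J²) simplifies to sin(π/124) = 0.025333.
[ω*] 2 ÷ (1 + 0.025333) = 2 ÷ 1.025333 = 1.95059.
Hence ρ(B_{ω*}) = 1.95059 − 1 = 0.95059.

ω* = 1.95059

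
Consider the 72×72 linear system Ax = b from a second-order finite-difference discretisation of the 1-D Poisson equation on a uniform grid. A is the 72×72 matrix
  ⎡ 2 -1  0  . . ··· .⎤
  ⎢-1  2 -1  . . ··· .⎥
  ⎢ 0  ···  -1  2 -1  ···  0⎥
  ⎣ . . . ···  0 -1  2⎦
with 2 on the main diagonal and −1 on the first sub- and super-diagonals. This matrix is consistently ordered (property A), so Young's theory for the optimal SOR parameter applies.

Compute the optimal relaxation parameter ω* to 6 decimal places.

B_J for the 72×72 system has eigenvalues cos(kπ/73); ρ_J = cos(π/73) = 0.999074.
√(1 − cos²(π/73)) = sin(π/73) ≈ 0.0430222.
ω* = 2 / (1 + 0.0430222) = 2 / 1.0430222 ≈ 1.917505.
[ρ_SOR] ω* − 1 = 0.917505.

ω* = 1.917505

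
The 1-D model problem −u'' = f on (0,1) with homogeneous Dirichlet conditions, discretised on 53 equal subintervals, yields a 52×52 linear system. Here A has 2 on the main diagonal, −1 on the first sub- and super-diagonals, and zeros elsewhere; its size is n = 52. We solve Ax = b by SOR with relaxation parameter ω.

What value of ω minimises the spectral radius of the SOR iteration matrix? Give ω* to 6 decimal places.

spectrum of D⁻¹(L+U) = {cos(kπ/53) : 1≤k≤52}; ρ_J = cos(π/53) = 0.998244.
1 − cos²(π/53) = sin²(π/53) ⇒ √(1−ρ_J²) = sin(π/53) = 0.0592406.
Young: ω* = 2/(1+√(1−ρ_J²)) = 2/(1+0.0592406) = 2/1.0592406 = 1.888145.
ρ_SOR = ω* − 1 ≈ 0.888145.

ω* = 1.888145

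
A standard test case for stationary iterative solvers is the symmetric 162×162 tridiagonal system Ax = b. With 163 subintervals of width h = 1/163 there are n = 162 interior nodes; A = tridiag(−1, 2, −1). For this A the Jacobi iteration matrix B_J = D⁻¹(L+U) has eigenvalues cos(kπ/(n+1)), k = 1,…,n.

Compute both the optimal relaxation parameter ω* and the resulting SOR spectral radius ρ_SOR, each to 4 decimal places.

ρ_J = max_k |cos(kπ/163)| = cos(π/163) = 0.9998
√(1 − cos²(π/163)) = sin(π/163) ≈ 0.01927.
So ω* = 2/1.01927 = 1.9622 (Young).
ρ(B_{ω*}) = ω*−1 = 0.9622

ω* = 1.9622, ρ_SOR = 0.9622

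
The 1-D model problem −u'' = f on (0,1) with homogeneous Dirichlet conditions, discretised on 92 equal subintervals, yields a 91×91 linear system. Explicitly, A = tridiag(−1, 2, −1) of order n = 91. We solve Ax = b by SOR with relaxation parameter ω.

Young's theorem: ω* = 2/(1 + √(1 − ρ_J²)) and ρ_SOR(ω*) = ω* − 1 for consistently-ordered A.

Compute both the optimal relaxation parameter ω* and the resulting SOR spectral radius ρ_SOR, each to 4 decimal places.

½·tridiag(1,0,1) at n=91: λ_k = cos(kπ/92); max |λ| at k=1 ⇒ ρ_J = cos(π/92) ≈ 0.9994.
√(1 − cos²(π/92)) = sin(π/92) ≈ 0.03414.
[ω*] 2 ÷ (1 + 0.03414) = 2 ÷ 1.03414 = 1.9340.
ρ_SOR = ω* − 1 = 1.9340 − 1 = 0.9340.

ω* = 1.9340, ρ_SOR = 0.9340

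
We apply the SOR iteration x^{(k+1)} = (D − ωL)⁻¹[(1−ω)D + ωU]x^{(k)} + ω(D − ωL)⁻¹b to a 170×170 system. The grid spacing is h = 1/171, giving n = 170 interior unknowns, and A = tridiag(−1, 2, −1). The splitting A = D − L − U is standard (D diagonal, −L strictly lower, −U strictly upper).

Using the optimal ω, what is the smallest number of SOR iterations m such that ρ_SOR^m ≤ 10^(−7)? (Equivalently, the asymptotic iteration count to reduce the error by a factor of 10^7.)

m = 439

n=170: λ(B_J) = 1 − λ(A)/2 = cos(kπ/171); k=1 gives ρ_J = 0.9998312.
root = sin(π/171) = 0.0183709  (since 1−cos² = sin²).
Then 2/(1+√(1−ρ_J²)) = 2/(1+0.0183709); ω* = 2/1.0183709 = 1.9639210.
Hence ρ(B_{ω*}) = 1.9639210 − 1 = 0.9639210.
(0.9639210)^m ≤ 10^{−7}  ⇒  m·ln(0.9639210) ≤ −7·ln10  ⇒  m ≥ 438.637  ⇒  m = 439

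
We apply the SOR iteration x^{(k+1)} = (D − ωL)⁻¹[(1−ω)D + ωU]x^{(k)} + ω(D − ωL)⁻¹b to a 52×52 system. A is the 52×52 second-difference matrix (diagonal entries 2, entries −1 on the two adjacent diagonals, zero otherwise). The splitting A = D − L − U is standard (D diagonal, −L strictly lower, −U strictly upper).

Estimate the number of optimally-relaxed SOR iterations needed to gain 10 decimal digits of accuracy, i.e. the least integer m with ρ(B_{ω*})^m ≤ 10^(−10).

spectrum of D⁻¹(L+U) = {cos(kπ/53) : 1≤k≤52}; ρ_J = cos(π/53) = 0.9982437.
√(1 − cos²(π/53)) = sin(π/53) ≈ 0.0592406.
ω* = 2 / (1 + 0.0592406) = 2 / 1.0592406 ≈ 1.8881451.
ρ_SOR = ω* − 1 ≈ 0.8881451.
ρ_SOR^m ≤ 10^(−10) ⇔ m ≥ 10·ln10/(−ln 0.8881451) = 23.0259/0.11862 = 194.115; m = ⌈194.115⌉ = 195.

m = 195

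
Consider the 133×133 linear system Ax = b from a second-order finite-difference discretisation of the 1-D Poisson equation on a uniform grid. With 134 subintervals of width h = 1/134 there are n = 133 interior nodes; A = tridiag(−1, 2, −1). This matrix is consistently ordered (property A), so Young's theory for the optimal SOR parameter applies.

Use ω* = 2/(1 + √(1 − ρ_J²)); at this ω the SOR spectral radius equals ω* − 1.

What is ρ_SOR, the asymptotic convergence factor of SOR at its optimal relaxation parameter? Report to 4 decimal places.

B_J for the 133×133 system has eigenvalues cos(kπ/134); ρ_J = cos(π/134) = 0.9997.
√(1 − cos²(π/134)) = sin(π/134) ≈ 0.02344.
ω* = 2/(1 + 0.02344) = 2/1.02344 = 1.9542.
ρ_SOR = ω* − 1 ≈ 0.9542.

ρ_SOR = 0.9542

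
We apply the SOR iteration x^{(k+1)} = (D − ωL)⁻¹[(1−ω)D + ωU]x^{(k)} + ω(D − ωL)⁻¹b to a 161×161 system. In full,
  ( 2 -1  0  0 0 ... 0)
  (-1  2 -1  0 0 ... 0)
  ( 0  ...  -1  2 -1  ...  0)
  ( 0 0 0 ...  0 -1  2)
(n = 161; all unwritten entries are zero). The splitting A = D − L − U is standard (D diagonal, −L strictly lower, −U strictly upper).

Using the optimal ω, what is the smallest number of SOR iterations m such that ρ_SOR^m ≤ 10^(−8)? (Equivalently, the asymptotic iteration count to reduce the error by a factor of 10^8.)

m = 475

With n=161, ρ(Jacobi) = cos(π/162) = 0.9998120.
1 − cos²(π/162) = sin²(π/162) ⇒ √(1−ρ_J²) = sin(π/162) = 0.0193913.
[ω*] 2 ÷ (1 + 0.0193913) = 2 ÷ 1.0193913 = 1.9619551.
[ρ_SOR] ω* − 1 = 0.9619551.
m ≥ 8·ln10 / (−ln 0.9619551) = 474.913; smallest integer m = 475.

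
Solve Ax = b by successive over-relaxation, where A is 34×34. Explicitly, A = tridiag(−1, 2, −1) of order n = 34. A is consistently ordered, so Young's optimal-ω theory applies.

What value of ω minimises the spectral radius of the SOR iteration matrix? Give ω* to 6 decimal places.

ω* = 1.835470

With n=34, ρ(Jacobi) = cos(π/35) = 0.995974.
√(1−ρ_J²) simplifies to sin(π/35) = 0.0896393.
So ω* = 2/1.0896393 = 1.835470 (Young).
[ρ_SOR] ω* − 1 = 0.835470.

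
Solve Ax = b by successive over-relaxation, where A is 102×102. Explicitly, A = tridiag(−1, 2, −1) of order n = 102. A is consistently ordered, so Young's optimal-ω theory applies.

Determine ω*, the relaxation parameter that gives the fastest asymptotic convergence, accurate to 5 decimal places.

ω* = 1.94081

spectrum of D⁻¹(L+U) = {cos(kπ/103) : 1≤k≤102}; ρ_J = cos(π/103) = 0.99953.
root = sin(π/103) = 0.030496  (since 1−cos² = sin²).
Young: ω* = 2/(1+√(1−ρ_J²)) = 2/(1+0.030496) = 2/1.030496 = 1.94081.
[ρ_SOR] ω* − 1 = 0.94081.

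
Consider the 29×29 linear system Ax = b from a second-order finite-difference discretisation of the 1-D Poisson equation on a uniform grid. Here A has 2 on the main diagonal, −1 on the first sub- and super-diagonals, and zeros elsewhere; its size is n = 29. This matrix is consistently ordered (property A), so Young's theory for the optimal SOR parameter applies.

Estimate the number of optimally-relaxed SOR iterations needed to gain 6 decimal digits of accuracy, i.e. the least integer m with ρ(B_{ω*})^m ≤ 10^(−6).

m = 66

½·tridiag(1,0,1) at n=29: λ_k = cos(kπ/30); max |λ| at k=1 ⇒ ρ_J = cos(π/30) ≈ 0.9945219.
√(1 − cos²(π/30)) = sin(π/30) ≈ 0.1045285.
Young: ω* = 2/(1+√(1−ρ_J²)) = 2/(1+0.1045285) = 2/1.1045285 = 1.8107274.
At ω = 1.8107274 every |λ(B_ω)| = ω−1, so ρ_SOR = 0.8107274.
6·ln10 = 13.8155; −ln(0.8107274) = 0.209823; m = ⌈13.8155/0.209823⌉ = ⌈65.844⌉ = 66.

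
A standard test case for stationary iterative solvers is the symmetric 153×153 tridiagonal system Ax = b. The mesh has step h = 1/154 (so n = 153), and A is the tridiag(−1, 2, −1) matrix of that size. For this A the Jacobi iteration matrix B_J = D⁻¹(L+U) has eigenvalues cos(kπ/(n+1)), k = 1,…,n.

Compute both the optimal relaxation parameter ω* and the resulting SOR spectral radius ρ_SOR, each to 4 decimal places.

[ρ_J] n=153: ρ(B_J) = cos(π/(n+1)) = cos(π/154) = 0.9998.
√(1−ρ_J²) = |sin(π/154)| = 0.02040
[ω*] 2 ÷ (1 + 0.02040) = 2 ÷ 1.02040 = 1.9600.
ρ_SOR = ω* − 1 = 1.9600 − 1 = 0.9600.

ω* = 1.9600, ρ_SOR = 0.9600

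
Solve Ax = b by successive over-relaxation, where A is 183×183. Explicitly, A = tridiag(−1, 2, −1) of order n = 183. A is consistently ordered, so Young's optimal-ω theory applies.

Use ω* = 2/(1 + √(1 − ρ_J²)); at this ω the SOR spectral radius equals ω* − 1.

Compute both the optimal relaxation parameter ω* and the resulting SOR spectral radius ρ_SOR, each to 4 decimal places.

n=183: λ(B_J) = 1 − λ(A)/2 = cos(kπ/184); k=1 gives ρ_J = 0.9999.
√(1−ρ_J²) simplifies to sin(π/184) = 0.01707.
ω* = 2/(1+0.01707) = 1.9664
ρ_SOR = ω* − 1 ≈ 0.9664.

ω* = 1.9664, ρ_SOR = 0.9664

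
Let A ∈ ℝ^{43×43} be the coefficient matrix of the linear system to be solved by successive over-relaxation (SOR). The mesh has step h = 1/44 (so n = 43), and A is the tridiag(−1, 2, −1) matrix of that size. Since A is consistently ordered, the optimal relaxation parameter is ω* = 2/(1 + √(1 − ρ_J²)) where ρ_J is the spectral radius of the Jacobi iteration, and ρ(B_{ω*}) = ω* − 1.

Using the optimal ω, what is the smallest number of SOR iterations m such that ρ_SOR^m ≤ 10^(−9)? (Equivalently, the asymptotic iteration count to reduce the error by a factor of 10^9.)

[ρ_J] n=43: ρ(B_J) = cos(π/(n+1)) = cos(π/44) = 0.9974521.
1 − cos²(π/44) = sin²(π/44) ⇒ √(1−ρ_J²) = sin(π/44) = 0.0713392.
[ω*] 2 ÷ (1 + 0.0713392) = 2 ÷ 1.0713392 = 1.8668224.
and ρ(B_{ω*}) = 1.8668224 − 1 = 0.8668224.
Need (0.8668224)^m ≤ 10^(−9): m ≥ 9·ln10/|ln 0.8668224| = 20.7233/0.142921 = 144.998 ⇒ m = 145.

m = 145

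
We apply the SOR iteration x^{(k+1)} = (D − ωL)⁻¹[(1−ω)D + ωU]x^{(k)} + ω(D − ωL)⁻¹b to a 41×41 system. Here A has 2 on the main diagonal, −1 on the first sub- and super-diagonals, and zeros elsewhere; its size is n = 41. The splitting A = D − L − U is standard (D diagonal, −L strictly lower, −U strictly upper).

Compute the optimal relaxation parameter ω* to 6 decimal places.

ω* = 1.860932

ρ_J = max_k |cos(kπ/42)| = cos(π/42) = 0.997204
root = sin(π/42) = 0.0747301  (since 1−cos² = sin²).
Then 2/(1+√(1−ρ_J²)) = 2/(1+0.0747301); ω* = 2/1.0747301 = 1.860932.
ρ_SOR = ω* − 1 ≈ 0.860932.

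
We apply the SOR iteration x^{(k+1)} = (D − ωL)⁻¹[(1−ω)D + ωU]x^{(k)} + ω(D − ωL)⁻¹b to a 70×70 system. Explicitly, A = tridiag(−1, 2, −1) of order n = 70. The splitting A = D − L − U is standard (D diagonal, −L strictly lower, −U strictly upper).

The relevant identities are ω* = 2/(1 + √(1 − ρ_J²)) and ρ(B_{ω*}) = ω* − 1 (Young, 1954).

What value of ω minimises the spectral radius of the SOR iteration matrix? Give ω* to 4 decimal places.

With n=70, ρ(Jacobi) = cos(π/71) = 0.9990.
√(1 − cos²(π/71)) = sin(π/71) ≈ 0.04423.
ω* = 2/(1 + 0.04423) = 2/1.04423 = 1.9153.
[ρ_SOR] ω* − 1 = 0.9153.

ω* = 1.9153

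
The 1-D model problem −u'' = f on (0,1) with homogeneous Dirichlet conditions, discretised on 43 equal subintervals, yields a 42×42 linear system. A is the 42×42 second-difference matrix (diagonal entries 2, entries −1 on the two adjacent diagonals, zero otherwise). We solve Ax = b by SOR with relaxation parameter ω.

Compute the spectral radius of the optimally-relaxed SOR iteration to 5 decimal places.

[ρ_J] n=42: ρ(B_J) = cos(π/(n+1)) = cos(π/43) = 0.99733.
√(1−ρ_J²) simplifies to sin(π/43) = 0.072995.
Then 2/(1+√(1−ρ_J²)) = 2/(1+0.072995); ω* = 2/1.072995 = 1.86394.
At ω = 1.86394 every |λ(B_ω)| = ω−1, so ρ_SOR = 0.86394.

ρ_SOR = 0.86394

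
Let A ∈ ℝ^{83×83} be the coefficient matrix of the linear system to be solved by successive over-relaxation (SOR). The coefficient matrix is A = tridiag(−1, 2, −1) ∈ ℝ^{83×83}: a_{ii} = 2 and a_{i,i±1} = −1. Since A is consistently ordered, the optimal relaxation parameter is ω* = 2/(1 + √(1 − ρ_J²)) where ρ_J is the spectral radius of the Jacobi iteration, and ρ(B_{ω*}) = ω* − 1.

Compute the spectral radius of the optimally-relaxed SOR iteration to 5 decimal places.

ρ_SOR = 0.92791

[ρ_J] n=83: ρ(B_J) = cos(π/(n+1)) = cos(π/84) = 0.99930.
root = sin(π/84) = 0.037391  (since 1−cos² = sin²).
So ω* = 2/1.037391 = 1.92791 (Young).
Hence ρ(B_{ω*}) = 1.92791 − 1 = 0.92791.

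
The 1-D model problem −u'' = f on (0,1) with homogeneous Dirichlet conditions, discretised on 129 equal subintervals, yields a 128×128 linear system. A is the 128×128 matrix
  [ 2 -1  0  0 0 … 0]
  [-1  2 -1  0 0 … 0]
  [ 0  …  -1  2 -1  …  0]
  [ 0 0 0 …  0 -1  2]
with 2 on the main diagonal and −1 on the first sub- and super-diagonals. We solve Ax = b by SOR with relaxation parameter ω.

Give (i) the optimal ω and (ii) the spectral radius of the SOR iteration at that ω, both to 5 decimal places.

ω* = 1.95246, ρ_SOR = 0.95246

spectrum of D⁻¹(L+U) = {cos(kπ/129) : 1≤k≤128}; ρ_J = cos(π/129) = 0.99970.
1 − cos²(π/129) = sin²(π/129) ⇒ √(1−ρ_J²) = sin(π/129) = 0.024351.
Then 2/(1+√(1−ρ_J²)) = 2/(1+0.024351); ω* = 2/1.024351 = 1.95246.
[ρ_SOR] ω* − 1 = 0.95246.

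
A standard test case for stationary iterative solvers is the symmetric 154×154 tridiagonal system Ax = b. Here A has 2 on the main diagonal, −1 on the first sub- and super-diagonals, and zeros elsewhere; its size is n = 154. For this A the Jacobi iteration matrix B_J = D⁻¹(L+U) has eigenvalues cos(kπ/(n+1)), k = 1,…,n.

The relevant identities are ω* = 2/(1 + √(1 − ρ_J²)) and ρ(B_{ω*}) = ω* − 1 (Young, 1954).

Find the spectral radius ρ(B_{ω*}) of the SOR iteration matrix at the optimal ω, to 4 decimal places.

ρ_SOR = 0.9603

[ρ_J] n=154: ρ(B_J) = cos(π/(n+1)) = cos(π/155) = 0.9998.
√(1 − cos²(π/155)) = sin(π/155) ≈ 0.02027.
ω* = 2/(1 + 0.02027) = 2/1.02027 = 1.9603.
Hence ρ(B_{ω*}) = 1.9603 − 1 = 0.9603.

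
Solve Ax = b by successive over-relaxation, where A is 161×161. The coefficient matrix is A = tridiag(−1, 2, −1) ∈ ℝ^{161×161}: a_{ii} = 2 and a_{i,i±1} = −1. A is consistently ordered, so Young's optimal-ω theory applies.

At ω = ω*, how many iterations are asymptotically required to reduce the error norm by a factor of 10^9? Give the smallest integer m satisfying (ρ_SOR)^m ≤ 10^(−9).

m = 535

ρ_J = max_k |cos(kπ/162)| = cos(π/162) = 0.9998120
√(1 − cos²(π/162)) = sin(π/162) ≈ 0.0193913.
Then 2/(1+√(1−ρ_J²)) = 2/(1+0.0193913); ω* = 2/1.0193913 = 1.9619551.
ρ_SOR = ω* − 1 = 1.9619551 − 1 = 0.9619551.
m ≥ 9·ln10 / (−ln 0.9619551) = 534.278; smallest integer m = 535.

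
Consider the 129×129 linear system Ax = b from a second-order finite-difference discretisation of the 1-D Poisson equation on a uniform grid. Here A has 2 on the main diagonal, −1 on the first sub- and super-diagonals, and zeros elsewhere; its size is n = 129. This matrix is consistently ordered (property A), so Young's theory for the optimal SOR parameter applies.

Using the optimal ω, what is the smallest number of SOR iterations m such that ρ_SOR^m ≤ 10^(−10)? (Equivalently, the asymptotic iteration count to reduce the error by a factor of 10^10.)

m = 477

n=129: λ(B_J) = 1 − λ(A)/2 = cos(kπ/130); k=1 gives ρ_J = 0.9997080.
√(1−ρ_J²) simplifies to sin(π/130) = 0.0241637.
[ω*] 2 ÷ (1 + 0.0241637) = 2 ÷ 1.0241637 = 1.9528128.
[ρ_SOR] ω* − 1 = 0.9528128.
ρ_SOR^m ≤ 10^(−10) ⇔ m ≥ 10·ln10/(−ln 0.9528128) = 23.0259/0.0483368 = 476.364; m = ⌈476.364⌉ = 477.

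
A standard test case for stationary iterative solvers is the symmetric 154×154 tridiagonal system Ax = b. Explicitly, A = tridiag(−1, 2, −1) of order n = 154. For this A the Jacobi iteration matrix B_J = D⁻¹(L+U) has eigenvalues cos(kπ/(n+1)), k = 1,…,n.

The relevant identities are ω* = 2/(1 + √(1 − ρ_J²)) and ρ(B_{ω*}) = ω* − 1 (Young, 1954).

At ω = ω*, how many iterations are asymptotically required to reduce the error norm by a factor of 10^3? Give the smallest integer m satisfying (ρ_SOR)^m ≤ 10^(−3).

m = 171

With n=154, ρ(Jacobi) = cos(π/155) = 0.9997946.
√(1 − cos²(π/155)) = sin(π/155) ≈ 0.0202670.
Young: ω* = 2/(1+√(1−ρ_J²)) = 2/(1+0.0202670) = 2/1.0202670 = 1.9602712.
Hence ρ(B_{ω*}) = 1.9602712 − 1 = 0.9602712.
m ≥ 3·ln10 / (−ln 0.9602712) = 170.396; smallest integer m = 171.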